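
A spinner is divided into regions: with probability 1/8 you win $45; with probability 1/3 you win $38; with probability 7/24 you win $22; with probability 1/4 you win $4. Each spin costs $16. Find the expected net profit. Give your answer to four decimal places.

E[payout] = 45·1/8 + 38·1/3 + 22·7/24 + 4·1/4
 = 45/8 + 38/3 + 77/12 + 1
 = 617/24
Net = 617/24 - 16 = 233/24

9.7083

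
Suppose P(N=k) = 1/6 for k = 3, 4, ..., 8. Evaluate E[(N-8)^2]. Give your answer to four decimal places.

9.1667

E[(N-8)^2] = Σ (n-8)^2·P(N=n)
 = 25·1/6 + 16·1/6 + 9·1/6 + 4·1/6 + 1·1/6 + 0·1/6
 = 25/6 + 8/3 + 3/2 + 2/3 + 1/6 + 0
 = 55/6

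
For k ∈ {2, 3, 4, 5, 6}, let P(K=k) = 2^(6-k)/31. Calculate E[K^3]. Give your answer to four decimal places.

34.3871

E[K^3] = Σ k^3·P(K=k)
 = 8·16/31 + 27·8/31 + 64·4/31 + 125·2/31 + 216·1/31
 = 128/31 + 216/31 + 256/31 + 250/31 + 216/31
 = 1066/31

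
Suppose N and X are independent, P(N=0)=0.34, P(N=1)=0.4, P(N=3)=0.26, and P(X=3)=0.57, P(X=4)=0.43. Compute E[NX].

4.0474

E[NX] = Σ_n Σ_x nx · P(N=n)P(X=x)
 = 0·0.1938 + 0·0.1462 + 3·0.228 + 4·0.172 + 9·0.1482 + 12·0.1118
 = 0 + 0 + 0.684 + 0.688 + 1.3338 + 1.3416
 = 4.0474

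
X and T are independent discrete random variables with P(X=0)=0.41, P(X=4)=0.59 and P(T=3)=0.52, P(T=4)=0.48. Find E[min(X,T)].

E[min(X,T)] = Σ_x Σ_t min(x,t) · P(X=x)P(T=t)
 = 0·0.2132 + 0·0.1968 + 3·0.3068 + 4·0.2832
 = 0 + 0 + 0.9204 + 1.1328
 = 2.0532

2.0532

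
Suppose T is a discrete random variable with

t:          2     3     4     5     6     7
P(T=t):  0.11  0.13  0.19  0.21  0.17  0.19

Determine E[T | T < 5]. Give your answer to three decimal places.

P(T < 5) = 0.11 + 0.13 + 0.19 = 0.43.
E[T | T < 5] = [2·0.11 + 3·0.13 + 4·0.19] / 0.43
 = 1.37 / 0.43
 = 137/43

3.186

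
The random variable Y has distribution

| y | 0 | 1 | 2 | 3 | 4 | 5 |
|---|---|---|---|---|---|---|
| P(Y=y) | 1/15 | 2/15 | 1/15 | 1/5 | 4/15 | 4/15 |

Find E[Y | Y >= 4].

4.5

P(Y >= 4) = 4/15 + 4/15 = 8/15.
E[Y | Y >= 4] = [4·4/15 + 5·4/15] / (8/15)
 = 12/5 / (8/15)
 = 9/2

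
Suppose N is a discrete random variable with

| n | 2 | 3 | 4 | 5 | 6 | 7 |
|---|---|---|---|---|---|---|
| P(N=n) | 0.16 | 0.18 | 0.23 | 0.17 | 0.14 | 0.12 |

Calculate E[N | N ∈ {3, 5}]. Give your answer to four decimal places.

3.9714

P(N ∈ {3, 5}) = 0.18 + 0.17 = 0.35.
E[N | N ∈ {3, 5}] = [3·0.18 + 5·0.17] / 0.35
 = 1.39 / 0.35
 = 139/35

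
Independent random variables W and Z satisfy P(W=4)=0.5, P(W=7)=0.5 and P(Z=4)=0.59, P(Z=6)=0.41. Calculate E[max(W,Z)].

5.91

E[max(W,Z)] = Σ_w Σ_z max(w,z) · P(W=w)P(Z=z)
 = 4·0.295 + 6·0.205 + 7·0.295 + 7·0.205
 = 1.18 + 1.23 + 2.065 + 1.435
 = 5.91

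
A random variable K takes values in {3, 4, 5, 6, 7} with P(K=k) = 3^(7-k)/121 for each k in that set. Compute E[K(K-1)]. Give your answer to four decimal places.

E[K(K-1)] = Σ k(k-1)·P(K=k)
 = 6·81/121 + 12·27/121 + 20·9/121 + 30·3/121 + 42·1/121
 = 486/121 + 324/121 + 180/121 + 90/121 + 42/121
 = 102/11

9.2727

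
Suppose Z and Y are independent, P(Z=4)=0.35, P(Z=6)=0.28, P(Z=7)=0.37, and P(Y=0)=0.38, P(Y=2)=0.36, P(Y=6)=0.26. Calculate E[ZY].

E[ZY] = Σ_z Σ_y zy · P(Z=z)P(Y=y)
 = 0·0.133 + 8·0.126 + 24·0.091 + 0·0.1064 + 12·0.1008 + 36·0.0728 + 0·0.1406 + 14·0.1332 + 42·0.0962
 = 0 + 1.008 + 2.184 + 0 + 1.2096 + 2.6208 + 0 + 1.8648 + 4.0404
 = 12.9276

12.9276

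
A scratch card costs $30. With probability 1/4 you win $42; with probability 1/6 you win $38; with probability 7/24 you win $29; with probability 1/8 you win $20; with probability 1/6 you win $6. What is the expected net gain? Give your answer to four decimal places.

E[payout] = 42·1/4 + 38·1/6 + 29·7/24 + 20·1/8 + 6·1/6
 = 21/2 + 19/3 + 203/24 + 5/2 + 1
 = 691/24
Net = 691/24 - 30 = -29/24

-1.2083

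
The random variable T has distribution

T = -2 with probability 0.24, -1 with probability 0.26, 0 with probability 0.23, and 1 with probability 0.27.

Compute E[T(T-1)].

E[T(T-1)] = Σ t(t-1)·P(T=t)
 = 6·0.24 + 2·0.26 + 0·0.23 + 0·0.27
 = 1.44 + 0.52 + 0 + 0
 = 1.96

1.96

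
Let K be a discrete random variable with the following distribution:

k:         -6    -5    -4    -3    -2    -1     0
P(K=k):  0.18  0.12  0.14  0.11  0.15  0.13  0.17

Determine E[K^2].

13.44

E[K^2] = Σ k^2·P(K=k)
 = 36·0.18 + 25·0.12 + 16·0.14 + 9·0.11 + 4·0.15 + 1·0.13 + 0·0.17
 = 6.48 + 3 + 2.24 + 0.99 + 0.6 + 0.13 + 0
 = 13.44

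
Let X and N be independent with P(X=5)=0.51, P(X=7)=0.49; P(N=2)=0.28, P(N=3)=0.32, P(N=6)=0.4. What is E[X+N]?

9.9

E[X+N] = Σ_x Σ_n (x+n) · P(X=x)P(N=n)
 = 7·0.1428 + 8·0.1632 + 11·0.204 + 9·0.1372 + 10·0.1568 + 13·0.196
 = 0.9996 + 1.3056 + 2.244 + 1.2348 + 1.568 + 2.548
 = 9.9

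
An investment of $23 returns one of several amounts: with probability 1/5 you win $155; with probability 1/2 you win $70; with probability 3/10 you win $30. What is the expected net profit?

52

E[payout] = 155·1/5 + 70·1/2 + 30·3/10
 = 31 + 35 + 9
 = 75
Net = 75 - 23 = 52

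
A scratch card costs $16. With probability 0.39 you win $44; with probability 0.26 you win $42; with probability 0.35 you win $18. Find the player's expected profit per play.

E[payout] = 44·0.39 + 42·0.26 + 18·0.35
 = 17.16 + 10.92 + 6.3
 = 34.38
Net = 34.38 - 16 = 18.38

18.38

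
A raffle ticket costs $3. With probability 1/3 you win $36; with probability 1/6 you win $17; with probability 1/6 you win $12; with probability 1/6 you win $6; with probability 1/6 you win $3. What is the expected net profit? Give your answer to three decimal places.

15.333

E[payout] = 36·1/3 + 17·1/6 + 12·1/6 + 6·1/6 + 3·1/6
 = 12 + 17/6 + 2 + 1 + 1/2
 = 55/3
Net = 55/3 - 3 = 46/3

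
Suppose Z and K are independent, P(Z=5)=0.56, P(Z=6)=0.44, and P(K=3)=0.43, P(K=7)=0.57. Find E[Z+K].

E[Z+K] = Σ_z Σ_k (z+k) · P(Z=z)P(K=k)
 = 8·0.2408 + 12·0.3192 + 9·0.1892 + 13·0.2508
 = 1.9264 + 3.8304 + 1.7028 + 3.2604
 = 10.72

10.72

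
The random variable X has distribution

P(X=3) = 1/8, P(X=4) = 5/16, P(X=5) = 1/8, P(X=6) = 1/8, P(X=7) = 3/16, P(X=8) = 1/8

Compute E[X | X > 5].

P(X > 5) = 1/8 + 3/16 + 1/8 = 7/16.
E[X | X > 5] = [6·1/8 + 7·3/16 + 8·1/8] / (7/16)
 = 49/16 / (7/16)
 = 7

7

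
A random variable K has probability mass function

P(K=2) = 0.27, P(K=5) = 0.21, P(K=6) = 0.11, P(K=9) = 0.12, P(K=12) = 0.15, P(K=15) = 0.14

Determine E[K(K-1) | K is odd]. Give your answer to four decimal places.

P(K is odd) = 0.21 + 0.12 + 0.14 = 0.47.
E[K(K-1) | K is odd] = [20·0.21 + 72·0.12 + 210·0.14] / 0.47
 = 42.24 / 0.47
 = 4224/47

89.8723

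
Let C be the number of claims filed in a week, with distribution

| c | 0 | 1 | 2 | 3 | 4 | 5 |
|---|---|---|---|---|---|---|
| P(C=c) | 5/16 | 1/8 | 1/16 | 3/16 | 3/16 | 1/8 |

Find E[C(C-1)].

6

E[C(C-1)] = Σ c(c-1)·P(C=c)
 = 0·5/16 + 0·1/8 + 2·1/16 + 6·3/16 + 12·3/16 + 20·1/8
 = 0 + 0 + 1/8 + 9/8 + 9/4 + 5/2
 = 6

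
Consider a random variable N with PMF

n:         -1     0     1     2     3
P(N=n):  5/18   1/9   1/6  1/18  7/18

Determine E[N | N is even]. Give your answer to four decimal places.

P(N is even) = 1/9 + 1/18 = 1/6.
E[N | N is even] = [0·1/9 + 2·1/18] / (1/6)
 = 1/9 / (1/6)
 = 2/3

0.6667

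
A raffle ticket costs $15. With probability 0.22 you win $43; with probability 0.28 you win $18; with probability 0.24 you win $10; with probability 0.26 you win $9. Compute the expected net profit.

E[payout] = 43·0.22 + 18·0.28 + 10·0.24 + 9·0.26
 = 9.46 + 5.04 + 2.4 + 2.34
 = 19.24
Net = 19.24 - 15 = 4.24

4.24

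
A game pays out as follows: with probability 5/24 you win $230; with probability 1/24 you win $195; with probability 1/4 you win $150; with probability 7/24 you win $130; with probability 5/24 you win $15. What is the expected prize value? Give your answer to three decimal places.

E[payout] = 230·5/24 + 195·1/24 + 150·1/4 + 130·7/24 + 15·5/24
 = 575/12 + 65/8 + 75/2 + 455/12 + 25/8
 = 1615/12

134.583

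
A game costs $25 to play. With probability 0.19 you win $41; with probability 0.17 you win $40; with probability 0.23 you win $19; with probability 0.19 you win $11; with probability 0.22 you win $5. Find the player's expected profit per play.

E[payout] = 41·0.19 + 40·0.17 + 19·0.23 + 11·0.19 + 5·0.22
 = 7.79 + 6.8 + 4.37 + 2.09 + 1.1
 = 22.15
Net = 22.15 - 25 = -2.85

-2.85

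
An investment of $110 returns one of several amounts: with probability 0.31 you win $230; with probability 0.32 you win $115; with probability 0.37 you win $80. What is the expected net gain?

E[payout] = 230·0.31 + 115·0.32 + 80·0.37
 = 71.3 + 36.8 + 29.6
 = 137.7
Net = 137.7 - 110 = 27.7

27.7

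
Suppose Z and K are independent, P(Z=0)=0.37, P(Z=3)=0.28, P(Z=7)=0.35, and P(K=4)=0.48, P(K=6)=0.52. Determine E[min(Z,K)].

2.604

E[min(Z,K)] = Σ_z Σ_k min(z,k) · P(Z=z)P(K=k)
 = 0·0.1776 + 0·0.1924 + 3·0.1344 + 3·0.1456 + 4·0.168 + 6·0.182
 = 0 + 0 + 0.4032 + 0.4368 + 0.672 + 1.092
 = 2.604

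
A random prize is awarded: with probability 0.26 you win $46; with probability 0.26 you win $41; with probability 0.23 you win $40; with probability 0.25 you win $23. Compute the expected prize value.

E[payout] = 46·0.26 + 41·0.26 + 40·0.23 + 23·0.25
 = 11.96 + 10.66 + 9.2 + 5.75
 = 37.57

37.57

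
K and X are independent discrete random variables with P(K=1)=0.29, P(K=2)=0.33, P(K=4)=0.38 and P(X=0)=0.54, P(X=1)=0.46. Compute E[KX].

1.1362

E[KX] = Σ_k Σ_x kx · P(K=k)P(X=x)
 = 0·0.1566 + 1·0.1334 + 0·0.1782 + 2·0.1518 + 0·0.2052 + 4·0.1748
 = 0 + 0.1334 + 0 + 0.3036 + 0 + 0.6992
 = 1.1362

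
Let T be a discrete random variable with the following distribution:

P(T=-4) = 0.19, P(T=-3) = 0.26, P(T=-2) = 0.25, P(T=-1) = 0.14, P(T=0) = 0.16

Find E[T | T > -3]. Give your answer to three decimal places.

P(T > -3) = 0.25 + 0.14 + 0.16 = 0.55.
E[T | T > -3] = [(-2)·0.25 + (-1)·0.14 + 0·0.16] / 0.55
 = -0.64 / 0.55
 = -64/55

-1.164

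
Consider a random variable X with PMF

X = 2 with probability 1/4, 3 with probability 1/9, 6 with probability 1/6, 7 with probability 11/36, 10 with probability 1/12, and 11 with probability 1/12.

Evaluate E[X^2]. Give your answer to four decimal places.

41.3889

E[X^2] = Σ x^2·P(X=x)
 = 4·1/4 + 9·1/9 + 36·1/6 + 49·11/36 + 100·1/12 + 121·1/12
 = 1 + 1 + 6 + 539/36 + 25/3 + 121/12
 = 745/18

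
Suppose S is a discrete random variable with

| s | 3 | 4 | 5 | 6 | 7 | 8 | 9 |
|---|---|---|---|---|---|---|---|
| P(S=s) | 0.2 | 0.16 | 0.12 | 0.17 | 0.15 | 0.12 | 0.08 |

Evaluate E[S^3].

E[S^3] = Σ s^3·P(S=s)
 = 27·0.2 + 64·0.16 + 125·0.12 + 216·0.17 + 343·0.15 + 512·0.12 + 729·0.08
 = 5.4 + 10.24 + 15 + 36.72 + 51.45 + 61.44 + 58.32
 = 238.57

238.57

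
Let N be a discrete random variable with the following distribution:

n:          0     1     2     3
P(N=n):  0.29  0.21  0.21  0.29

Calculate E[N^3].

E[N^3] = Σ n^3·P(N=n)
 = 0·0.29 + 1·0.21 + 8·0.21 + 27·0.29
 = 0 + 0.21 + 1.68 + 7.83
 = 9.72

9.72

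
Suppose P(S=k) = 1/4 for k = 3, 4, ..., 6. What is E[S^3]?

E[S^3] = Σ s^3·P(S=s)
 = 27·1/4 + 64·1/4 + 125·1/4 + 216·1/4
 = 27/4 + 16 + 125/4 + 54
 = 108

108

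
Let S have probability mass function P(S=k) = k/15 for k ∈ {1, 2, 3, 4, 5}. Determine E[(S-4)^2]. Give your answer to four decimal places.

E[(S-4)^2] = Σ (s-4)^2·P(S=s)
 = 9·1/15 + 4·2/15 + 1·1/5 + 0·4/15 + 1·1/3
 = 3/5 + 8/15 + 1/5 + 0 + 1/3
 = 5/3

1.6667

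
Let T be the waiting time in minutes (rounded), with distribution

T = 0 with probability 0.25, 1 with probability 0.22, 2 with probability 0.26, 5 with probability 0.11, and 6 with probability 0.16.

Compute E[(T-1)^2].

6.27

E[(T-1)^2] = Σ (t-1)^2·P(T=t)
 = 1·0.25 + 0·0.22 + 1·0.26 + 16·0.11 + 25·0.16
 = 0.25 + 0 + 0.26 + 1.76 + 4
 = 6.27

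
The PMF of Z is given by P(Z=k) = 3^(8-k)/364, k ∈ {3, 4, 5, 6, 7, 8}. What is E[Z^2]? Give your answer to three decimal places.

E[Z^2] = Σ z^2·P(Z=z)
 = 9·243/364 + 16·81/364 + 25·27/364 + 36·9/364 + 49·3/364 + 64·1/364
 = 2187/364 + 324/91 + 675/364 + 81/91 + 21/52 + 16/91
 = 361/28

12.893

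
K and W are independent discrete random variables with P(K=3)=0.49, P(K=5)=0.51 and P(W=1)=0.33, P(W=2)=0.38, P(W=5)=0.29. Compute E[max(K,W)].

4.3042

E[max(K,W)] = Σ_k Σ_w max(k,w) · P(K=k)P(W=w)
 = 3·0.1617 + 3·0.1862 + 5·0.1421 + 5·0.1683 + 5·0.1938 + 5·0.1479
 = 0.4851 + 0.5586 + 0.7105 + 0.8415 + 0.969 + 0.7395
 = 4.3042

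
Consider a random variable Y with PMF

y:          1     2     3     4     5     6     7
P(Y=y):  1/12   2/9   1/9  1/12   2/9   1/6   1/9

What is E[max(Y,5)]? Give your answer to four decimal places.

E[max(Y,5)] = Σ max(y,5)·P(Y=y)
 = 5·1/12 + 5·2/9 + 5·1/9 + 5·1/12 + 5·2/9 + 6·1/6 + 7·1/9
 = 5/12 + 10/9 + 5/9 + 5/12 + 10/9 + 1 + 7/9
 = 97/18

5.3889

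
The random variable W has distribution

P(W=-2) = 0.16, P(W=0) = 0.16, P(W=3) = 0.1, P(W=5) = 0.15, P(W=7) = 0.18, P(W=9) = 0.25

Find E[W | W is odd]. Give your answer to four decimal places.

P(W is odd) = 0.1 + 0.15 + 0.18 + 0.25 = 0.68.
E[W | W is odd] = [3·0.1 + 5·0.15 + 7·0.18 + 9·0.25] / 0.68
 = 4.56 / 0.68
 = 114/17

6.7059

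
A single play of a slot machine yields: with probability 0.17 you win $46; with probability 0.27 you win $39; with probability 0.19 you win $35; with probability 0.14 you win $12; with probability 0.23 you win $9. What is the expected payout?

E[payout] = 46·0.17 + 39·0.27 + 35·0.19 + 12·0.14 + 9·0.23
 = 7.82 + 10.53 + 6.65 + 1.68 + 2.07
 = 28.75

28.75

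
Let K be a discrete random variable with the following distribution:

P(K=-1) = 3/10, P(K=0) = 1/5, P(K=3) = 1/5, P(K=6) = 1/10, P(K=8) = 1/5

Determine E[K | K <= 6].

P(K <= 6) = 3/10 + 1/5 + 1/5 + 1/10 = 4/5.
E[K | K <= 6] = [(-1)·3/10 + 0·1/5 + 3·1/5 + 6·1/10] / (4/5)
 = 9/10 / (4/5)
 = 9/8

1.125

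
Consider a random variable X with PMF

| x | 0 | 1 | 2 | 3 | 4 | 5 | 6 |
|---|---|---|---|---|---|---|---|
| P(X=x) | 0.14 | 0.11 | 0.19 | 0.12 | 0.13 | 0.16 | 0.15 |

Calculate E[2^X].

18.88

E[2^X] = Σ 2^x·P(X=x)
 = 1·0.14 + 2·0.11 + 4·0.19 + 8·0.12 + 16·0.13 + 32·0.16 + 64·0.15
 = 0.14 + 0.22 + 0.76 + 0.96 + 2.08 + 5.12 + 9.6
 = 18.88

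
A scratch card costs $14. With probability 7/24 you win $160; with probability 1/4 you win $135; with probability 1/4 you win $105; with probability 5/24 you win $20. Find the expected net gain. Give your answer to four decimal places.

E[payout] = 160·7/24 + 135·1/4 + 105·1/4 + 20·5/24
 = 140/3 + 135/4 + 105/4 + 25/6
 = 665/6
Net = 665/6 - 14 = 581/6

96.8333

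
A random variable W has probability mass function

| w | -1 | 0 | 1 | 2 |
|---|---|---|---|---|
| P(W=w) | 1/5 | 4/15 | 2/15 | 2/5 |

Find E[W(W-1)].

1.2

E[W(W-1)] = Σ w(w-1)·P(W=w)
 = 2·1/5 + 0·4/15 + 0·2/15 + 2·2/5
 = 2/5 + 0 + 0 + 4/5
 = 6/5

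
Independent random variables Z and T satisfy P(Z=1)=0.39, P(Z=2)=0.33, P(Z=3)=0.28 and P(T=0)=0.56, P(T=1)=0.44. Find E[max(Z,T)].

E[max(Z,T)] = Σ_z Σ_t max(z,t) · P(Z=z)P(T=t)
 = 1·0.2184 + 1·0.1716 + 2·0.1848 + 2·0.1452 + 3·0.1568 + 3·0.1232
 = 0.2184 + 0.1716 + 0.3696 + 0.2904 + 0.4704 + 0.3696
 = 1.89

1.89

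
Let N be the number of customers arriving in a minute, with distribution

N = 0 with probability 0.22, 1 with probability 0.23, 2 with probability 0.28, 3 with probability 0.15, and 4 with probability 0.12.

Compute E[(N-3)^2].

3.3

E[(N-3)^2] = Σ (n-3)^2·P(N=n)
 = 9·0.22 + 4·0.23 + 1·0.28 + 0·0.15 + 1·0.12
 = 1.98 + 0.92 + 0.28 + 0 + 0.12
 = 3.3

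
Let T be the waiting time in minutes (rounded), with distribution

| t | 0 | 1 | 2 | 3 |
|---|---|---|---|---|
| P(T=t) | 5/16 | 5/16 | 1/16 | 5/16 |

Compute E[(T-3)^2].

4.125

E[(T-3)^2] = Σ (t-3)^2·P(T=t)
 = 9·5/16 + 4·5/16 + 1·1/16 + 0·5/16
 = 45/16 + 5/4 + 1/16 + 0
 = 33/8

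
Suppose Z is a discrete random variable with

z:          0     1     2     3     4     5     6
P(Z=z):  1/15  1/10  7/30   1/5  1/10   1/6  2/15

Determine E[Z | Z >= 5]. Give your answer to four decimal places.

P(Z >= 5) = 1/6 + 2/15 = 3/10.
E[Z | Z >= 5] = [5·1/6 + 6·2/15] / (3/10)
 = 49/30 / (3/10)
 = 49/9

5.4444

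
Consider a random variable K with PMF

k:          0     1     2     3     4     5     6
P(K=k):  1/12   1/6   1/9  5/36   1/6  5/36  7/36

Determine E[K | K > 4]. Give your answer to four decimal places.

5.5833

P(K > 4) = 5/36 + 7/36 = 1/3.
E[K | K > 4] = [5·5/36 + 6·7/36] / (1/3)
 = 67/36 / (1/3)
 = 67/12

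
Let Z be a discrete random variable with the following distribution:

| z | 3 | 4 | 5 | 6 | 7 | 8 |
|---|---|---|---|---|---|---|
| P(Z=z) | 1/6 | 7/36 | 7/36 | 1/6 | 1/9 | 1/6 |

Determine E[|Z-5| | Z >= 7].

P(Z >= 7) = 1/9 + 1/6 = 5/18.
E[|Z-5| | Z >= 7] = [2·1/9 + 3·1/6] / (5/18)
 = 13/18 / (5/18)
 = 13/5

2.6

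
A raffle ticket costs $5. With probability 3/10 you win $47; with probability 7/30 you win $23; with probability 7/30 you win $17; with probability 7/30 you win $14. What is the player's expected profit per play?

21.7

E[payout] = 47·3/10 + 23·7/30 + 17·7/30 + 14·7/30
 = 141/10 + 161/30 + 119/30 + 49/15
 = 267/10
Net = 267/10 - 5 = 217/10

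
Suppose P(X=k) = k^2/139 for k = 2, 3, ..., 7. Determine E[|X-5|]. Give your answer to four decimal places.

1.2950

E[|X-5|] = Σ |x-5|·P(X=x)
 = 3·4/139 + 2·9/139 + 1·16/139 + 0·25/139 + 1·36/139 + 2·49/139
 = 12/139 + 18/139 + 16/139 + 0 + 36/139 + 98/139
 = 180/139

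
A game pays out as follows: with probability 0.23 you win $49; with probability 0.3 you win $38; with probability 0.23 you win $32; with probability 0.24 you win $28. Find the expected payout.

36.75

E[payout] = 49·0.23 + 38·0.3 + 32·0.23 + 28·0.24
 = 11.27 + 11.4 + 7.36 + 6.72
 = 36.75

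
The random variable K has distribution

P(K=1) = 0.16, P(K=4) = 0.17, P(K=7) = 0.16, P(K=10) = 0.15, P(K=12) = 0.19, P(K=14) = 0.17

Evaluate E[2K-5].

11.24

E[2K-5] = Σ (2k-5)·P(K=k)
 = (-3)·0.16 + 3·0.17 + 9·0.16 + 15·0.15 + 19·0.19 + 23·0.17
 = (-0.48) + 0.51 + 1.44 + 2.25 + 3.61 + 3.91
 = 11.24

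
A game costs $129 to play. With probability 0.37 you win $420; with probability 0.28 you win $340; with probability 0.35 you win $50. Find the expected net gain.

E[payout] = 420·0.37 + 340·0.28 + 50·0.35
 = 155.4 + 95.2 + 17.5
 = 268.1
Net = 268.1 - 129 = 139.1

139.1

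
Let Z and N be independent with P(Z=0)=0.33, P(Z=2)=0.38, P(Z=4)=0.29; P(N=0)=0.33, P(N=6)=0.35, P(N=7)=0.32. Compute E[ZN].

8.3328

E[ZN] = Σ_z Σ_n zn · P(Z=z)P(N=n)
 = 0·0.1089 + 0·0.1155 + 0·0.1056 + 0·0.1254 + 12·0.133 + 14·0.1216 + 0·0.0957 + 24·0.1015 + 28·0.0928
 = 0 + 0 + 0 + 0 + 1.596 + 1.7024 + 0 + 2.436 + 2.5984
 = 8.3328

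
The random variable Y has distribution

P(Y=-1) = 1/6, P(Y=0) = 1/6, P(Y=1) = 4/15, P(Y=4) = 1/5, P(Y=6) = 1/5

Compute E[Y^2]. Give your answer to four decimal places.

E[Y^2] = Σ y^2·P(Y=y)
 = 1·1/6 + 0·1/6 + 1·4/15 + 16·1/5 + 36·1/5
 = 1/6 + 0 + 4/15 + 16/5 + 36/5
 = 65/6

10.8333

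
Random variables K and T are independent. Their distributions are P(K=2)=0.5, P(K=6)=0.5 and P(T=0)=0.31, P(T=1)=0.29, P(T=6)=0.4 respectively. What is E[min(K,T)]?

E[min(K,T)] = Σ_k Σ_t min(k,t) · P(K=k)P(T=t)
 = 0·0.155 + 1·0.145 + 2·0.2 + 0·0.155 + 1·0.145 + 6·0.2
 = 0 + 0.145 + 0.4 + 0 + 0.145 + 1.2
 = 1.89

1.89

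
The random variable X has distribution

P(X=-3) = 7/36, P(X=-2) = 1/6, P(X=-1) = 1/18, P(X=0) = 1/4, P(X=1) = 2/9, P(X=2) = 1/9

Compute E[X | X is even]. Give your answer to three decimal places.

-0.211

P(X is even) = 1/6 + 1/4 + 1/9 = 19/36.
E[X | X is even] = [(-2)·1/6 + 0·1/4 + 2·1/9] / (19/36)
 = -1/9 / (19/36)
 = -4/19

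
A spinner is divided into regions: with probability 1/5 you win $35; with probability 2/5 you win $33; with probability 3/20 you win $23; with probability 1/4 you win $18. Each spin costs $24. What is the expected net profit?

4.15

E[payout] = 35·1/5 + 33·2/5 + 23·3/20 + 18·1/4
 = 7 + 66/5 + 69/20 + 9/2
 = 563/20
Net = 563/20 - 24 = 83/20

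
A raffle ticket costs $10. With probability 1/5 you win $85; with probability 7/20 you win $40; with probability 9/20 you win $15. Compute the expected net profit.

E[payout] = 85·1/5 + 40·7/20 + 15·9/20
 = 17 + 14 + 27/4
 = 151/4
Net = 151/4 - 10 = 111/4

27.75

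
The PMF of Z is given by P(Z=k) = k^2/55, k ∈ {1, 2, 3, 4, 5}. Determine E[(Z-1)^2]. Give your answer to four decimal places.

E[(Z-1)^2] = Σ (z-1)^2·P(Z=z)
 = 0·1/55 + 1·4/55 + 4·9/55 + 9·16/55 + 16·5/11
 = 0 + 4/55 + 36/55 + 144/55 + 80/11
 = 584/55

10.6182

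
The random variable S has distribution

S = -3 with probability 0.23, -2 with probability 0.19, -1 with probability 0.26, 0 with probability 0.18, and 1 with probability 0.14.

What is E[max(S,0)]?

E[max(S,0)] = Σ max(s,0)·P(S=s)
 = 0·0.23 + 0·0.19 + 0·0.26 + 0·0.18 + 1·0.14
 = 0 + 0 + 0 + 0 + 0.14
 = 0.14

0.14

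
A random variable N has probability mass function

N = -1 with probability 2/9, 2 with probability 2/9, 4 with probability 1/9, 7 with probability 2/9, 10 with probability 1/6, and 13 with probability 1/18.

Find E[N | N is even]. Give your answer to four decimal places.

5.1111

P(N is even) = 2/9 + 1/9 + 1/6 = 1/2.
E[N | N is even] = [2·2/9 + 4·1/9 + 10·1/6] / (1/2)
 = 23/9 / (1/2)
 = 46/9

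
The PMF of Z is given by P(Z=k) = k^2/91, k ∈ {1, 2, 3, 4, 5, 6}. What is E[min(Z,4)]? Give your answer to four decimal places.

E[min(Z,4)] = Σ min(z,4)·P(Z=z)
 = 1·1/91 + 2·4/91 + 3·9/91 + 4·16/91 + 4·25/91 + 4·36/91
 = 1/91 + 8/91 + 27/91 + 64/91 + 100/91 + 144/91
 = 344/91

3.7802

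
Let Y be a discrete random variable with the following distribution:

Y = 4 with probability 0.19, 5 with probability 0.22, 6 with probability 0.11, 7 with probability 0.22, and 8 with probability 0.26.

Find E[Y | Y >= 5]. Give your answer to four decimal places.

P(Y >= 5) = 0.22 + 0.11 + 0.22 + 0.26 = 0.81.
E[Y | Y >= 5] = [5·0.22 + 6·0.11 + 7·0.22 + 8·0.26] / 0.81
 = 5.38 / 0.81
 = 538/81

6.6420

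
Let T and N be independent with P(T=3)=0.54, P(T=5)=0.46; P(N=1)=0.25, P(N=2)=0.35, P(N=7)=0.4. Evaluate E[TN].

E[TN] = Σ_t Σ_n tn · P(T=t)P(N=n)
 = 3·0.135 + 6·0.189 + 21·0.216 + 5·0.115 + 10·0.161 + 35·0.184
 = 0.405 + 1.134 + 4.536 + 0.575 + 1.61 + 6.44
 = 14.7

14.7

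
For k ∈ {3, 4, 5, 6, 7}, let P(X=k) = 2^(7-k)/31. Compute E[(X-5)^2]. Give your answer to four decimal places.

E[(X-5)^2] = Σ (x-5)^2·P(X=x)
 = 4·16/31 + 1·8/31 + 0·4/31 + 1·2/31 + 4·1/31
 = 64/31 + 8/31 + 0 + 2/31 + 4/31
 = 78/31

2.5161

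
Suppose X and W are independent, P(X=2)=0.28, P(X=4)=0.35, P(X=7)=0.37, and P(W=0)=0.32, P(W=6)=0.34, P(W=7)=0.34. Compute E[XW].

E[XW] = Σ_x Σ_w xw · P(X=x)P(W=w)
 = 0·0.0896 + 12·0.0952 + 14·0.0952 + 0·0.112 + 24·0.119 + 28·0.119 + 0·0.1184 + 42·0.1258 + 49·0.1258
 = 0 + 1.1424 + 1.3328 + 0 + 2.856 + 3.332 + 0 + 5.2836 + 6.1642
 = 20.111

20.111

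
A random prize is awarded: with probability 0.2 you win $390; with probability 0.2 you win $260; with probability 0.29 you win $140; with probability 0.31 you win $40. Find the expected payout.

183

E[payout] = 390·0.2 + 260·0.2 + 140·0.29 + 40·0.31
 = 78 + 52 + 40.6 + 12.4
 = 183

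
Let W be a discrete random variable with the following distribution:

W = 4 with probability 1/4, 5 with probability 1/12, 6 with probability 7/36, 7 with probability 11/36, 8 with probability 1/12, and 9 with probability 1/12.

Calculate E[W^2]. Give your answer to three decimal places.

E[W^2] = Σ w^2·P(W=w)
 = 16·1/4 + 25·1/12 + 36·7/36 + 49·11/36 + 64·1/12 + 81·1/12
 = 4 + 25/12 + 7 + 539/36 + 16/3 + 27/4
 = 1445/36

40.139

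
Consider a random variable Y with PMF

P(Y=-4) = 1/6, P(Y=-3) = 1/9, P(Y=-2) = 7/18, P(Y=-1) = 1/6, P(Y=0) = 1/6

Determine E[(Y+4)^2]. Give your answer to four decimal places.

5.8333

E[(Y+4)^2] = Σ (y+4)^2·P(Y=y)
 = 0·1/6 + 1·1/9 + 4·7/18 + 9·1/6 + 16·1/6
 = 0 + 1/9 + 14/9 + 3/2 + 8/3
 = 35/6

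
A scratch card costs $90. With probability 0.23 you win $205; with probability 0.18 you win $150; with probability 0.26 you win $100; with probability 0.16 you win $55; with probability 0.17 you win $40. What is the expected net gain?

E[payout] = 205·0.23 + 150·0.18 + 100·0.26 + 55·0.16 + 40·0.17
 = 47.15 + 27 + 26 + 8.8 + 6.8
 = 115.75
Net = 115.75 - 90 = 25.75

25.75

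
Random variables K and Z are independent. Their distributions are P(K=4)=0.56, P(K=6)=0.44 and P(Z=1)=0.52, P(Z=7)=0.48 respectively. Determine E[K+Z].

8.76

E[K+Z] = Σ_k Σ_z (k+z) · P(K=k)P(Z=z)
 = 5·0.2912 + 11·0.2688 + 7·0.2288 + 13·0.2112
 = 1.456 + 2.9568 + 1.6016 + 2.7456
 = 8.76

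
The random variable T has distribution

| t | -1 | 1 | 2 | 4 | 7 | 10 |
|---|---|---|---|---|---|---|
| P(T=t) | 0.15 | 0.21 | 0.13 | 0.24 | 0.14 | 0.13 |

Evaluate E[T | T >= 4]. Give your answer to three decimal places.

6.353

P(T >= 4) = 0.24 + 0.14 + 0.13 = 0.51.
E[T | T >= 4] = [4·0.24 + 7·0.14 + 10·0.13] / 0.51
 = 3.24 / 0.51
 = 108/17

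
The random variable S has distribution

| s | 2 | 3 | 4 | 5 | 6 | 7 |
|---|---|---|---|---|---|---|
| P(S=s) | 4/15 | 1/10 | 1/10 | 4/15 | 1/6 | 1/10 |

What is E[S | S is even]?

P(S is even) = 4/15 + 1/10 + 1/6 = 8/15.
E[S | S is even] = [2·4/15 + 4·1/10 + 6·1/6] / (8/15)
 = 29/15 / (8/15)
 = 29/8

3.625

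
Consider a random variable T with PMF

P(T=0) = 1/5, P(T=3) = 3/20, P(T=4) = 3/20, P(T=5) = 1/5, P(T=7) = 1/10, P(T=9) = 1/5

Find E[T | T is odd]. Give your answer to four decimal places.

P(T is odd) = 3/20 + 1/5 + 1/10 + 1/5 = 13/20.
E[T | T is odd] = [3·3/20 + 5·1/5 + 7·1/10 + 9·1/5] / (13/20)
 = 79/20 / (13/20)
 = 79/13

6.0769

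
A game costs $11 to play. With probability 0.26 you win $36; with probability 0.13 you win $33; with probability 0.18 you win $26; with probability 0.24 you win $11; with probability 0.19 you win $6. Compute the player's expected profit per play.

E[payout] = 36·0.26 + 33·0.13 + 26·0.18 + 11·0.24 + 6·0.19
 = 9.36 + 4.29 + 4.68 + 2.64 + 1.14
 = 22.11
Net = 22.11 - 11 = 11.11

11.11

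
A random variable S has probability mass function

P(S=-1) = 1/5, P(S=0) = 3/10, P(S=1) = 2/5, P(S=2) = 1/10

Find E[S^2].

E[S^2] = Σ s^2·P(S=s)
 = 1·1/5 + 0·3/10 + 1·2/5 + 4·1/10
 = 1/5 + 0 + 2/5 + 2/5
 = 1

1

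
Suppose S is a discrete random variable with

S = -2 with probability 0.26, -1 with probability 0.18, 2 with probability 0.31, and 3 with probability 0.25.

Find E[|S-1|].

E[|S-1|] = Σ |s-1|·P(S=s)
 = 3·0.26 + 2·0.18 + 1·0.31 + 2·0.25
 = 0.78 + 0.36 + 0.31 + 0.5
 = 1.95

1.95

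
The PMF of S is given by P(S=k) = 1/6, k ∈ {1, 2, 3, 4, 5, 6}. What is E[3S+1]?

11.5

E[3S+1] = Σ (3s+1)·P(S=s)
 = 4·1/6 + 7·1/6 + 10·1/6 + 13·1/6 + 16·1/6 + 19·1/6
 = 2/3 + 7/6 + 5/3 + 13/6 + 8/3 + 19/6
 = 23/2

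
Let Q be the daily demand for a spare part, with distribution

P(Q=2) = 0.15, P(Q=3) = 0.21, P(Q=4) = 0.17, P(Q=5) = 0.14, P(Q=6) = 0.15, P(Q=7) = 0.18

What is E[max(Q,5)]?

E[max(Q,5)] = Σ max(q,5)·P(Q=q)
 = 5·0.15 + 5·0.21 + 5·0.17 + 5·0.14 + 6·0.15 + 7·0.18
 = 0.75 + 1.05 + 0.85 + 0.7 + 0.9 + 1.26
 = 5.51

5.51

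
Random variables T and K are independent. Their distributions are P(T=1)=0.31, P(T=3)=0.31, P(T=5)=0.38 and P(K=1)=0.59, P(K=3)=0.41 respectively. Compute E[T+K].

4.96

E[T+K] = Σ_t Σ_k (t+k) · P(T=t)P(K=k)
 = 2·0.1829 + 4·0.1271 + 4·0.1829 + 6·0.1271 + 6·0.2242 + 8·0.1558
 = 0.3658 + 0.5084 + 0.7316 + 0.7626 + 1.3452 + 1.2464
 = 4.96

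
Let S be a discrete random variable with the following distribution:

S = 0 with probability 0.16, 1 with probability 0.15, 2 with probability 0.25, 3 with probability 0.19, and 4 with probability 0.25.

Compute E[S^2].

6.86

E[S^2] = Σ s^2·P(S=s)
 = 0·0.16 + 1·0.15 + 4·0.25 + 9·0.19 + 16·0.25
 = 0 + 0.15 + 1 + 1.71 + 4
 = 6.86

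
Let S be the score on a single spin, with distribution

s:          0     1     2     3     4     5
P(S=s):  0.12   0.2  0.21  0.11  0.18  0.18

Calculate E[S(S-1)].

6.84

E[S(S-1)] = Σ s(s-1)·P(S=s)
 = 0·0.12 + 0·0.2 + 2·0.21 + 6·0.11 + 12·0.18 + 20·0.18
 = 0 + 0 + 0.42 + 0.66 + 2.16 + 3.6
 = 6.84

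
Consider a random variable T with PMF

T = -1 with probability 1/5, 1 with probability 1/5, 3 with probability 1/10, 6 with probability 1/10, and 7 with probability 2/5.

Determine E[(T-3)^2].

E[(T-3)^2] = Σ (t-3)^2·P(T=t)
 = 16·1/5 + 4·1/5 + 0·1/10 + 9·1/10 + 16·2/5
 = 16/5 + 4/5 + 0 + 9/10 + 32/5
 = 113/10

11.3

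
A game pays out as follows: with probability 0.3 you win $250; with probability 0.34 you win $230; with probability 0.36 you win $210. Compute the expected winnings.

E[payout] = 250·0.3 + 230·0.34 + 210·0.36
 = 75 + 78.2 + 75.6
 = 228.8

228.8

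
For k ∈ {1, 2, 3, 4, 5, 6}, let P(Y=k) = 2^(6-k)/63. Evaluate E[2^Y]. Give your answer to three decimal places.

6.095

E[2^Y] = Σ 2^y·P(Y=y)
 = 2·32/63 + 4·16/63 + 8·8/63 + 16·4/63 + 32·2/63 + 64·1/63
 = 64/63 + 64/63 + 64/63 + 64/63 + 64/63 + 64/63
 = 128/21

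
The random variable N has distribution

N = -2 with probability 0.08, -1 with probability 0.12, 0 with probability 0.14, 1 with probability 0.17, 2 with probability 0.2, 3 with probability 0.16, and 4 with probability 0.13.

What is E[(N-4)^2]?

10.61

E[(N-4)^2] = Σ (n-4)^2·P(N=n)
 = 36·0.08 + 25·0.12 + 16·0.14 + 9·0.17 + 4·0.2 + 1·0.16 + 0·0.13
 = 2.88 + 3 + 2.24 + 1.53 + 0.8 + 0.16 + 0
 = 10.61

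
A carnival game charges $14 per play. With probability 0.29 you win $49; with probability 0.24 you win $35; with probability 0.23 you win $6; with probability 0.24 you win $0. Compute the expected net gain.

E[payout] = 49·0.29 + 35·0.24 + 6·0.23 + 0·0.24
 = 14.21 + 8.4 + 1.38 + 0
 = 23.99
Net = 23.99 - 14 = 9.99

9.99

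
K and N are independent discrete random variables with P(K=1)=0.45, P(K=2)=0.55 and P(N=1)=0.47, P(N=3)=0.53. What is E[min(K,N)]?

1.2915

E[min(K,N)] = Σ_k Σ_n min(k,n) · P(K=k)P(N=n)
 = 1·0.2115 + 1·0.2385 + 1·0.2585 + 2·0.2915
 = 0.2115 + 0.2385 + 0.2585 + 0.583
 = 1.2915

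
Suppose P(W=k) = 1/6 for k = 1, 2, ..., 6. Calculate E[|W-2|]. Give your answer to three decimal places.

E[|W-2|] = Σ |w-2|·P(W=w)
 = 1·1/6 + 0·1/6 + 1·1/6 + 2·1/6 + 3·1/6 + 4·1/6
 = 1/6 + 0 + 1/6 + 1/3 + 1/2 + 2/3
 = 11/6

1.833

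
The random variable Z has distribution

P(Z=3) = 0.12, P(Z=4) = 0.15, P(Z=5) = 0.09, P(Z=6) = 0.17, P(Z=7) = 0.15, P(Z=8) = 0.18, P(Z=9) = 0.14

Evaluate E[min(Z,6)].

E[min(Z,6)] = Σ min(z,6)·P(Z=z)
 = 3·0.12 + 4·0.15 + 5·0.09 + 6·0.17 + 6·0.15 + 6·0.18 + 6·0.14
 = 0.36 + 0.6 + 0.45 + 1.02 + 0.9 + 1.08 + 0.84
 = 5.25

5.25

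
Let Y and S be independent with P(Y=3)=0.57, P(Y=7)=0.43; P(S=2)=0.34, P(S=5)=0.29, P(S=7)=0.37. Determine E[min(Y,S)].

3.5458

E[min(Y,S)] = Σ_y Σ_s min(y,s) · P(Y=y)P(S=s)
 = 2·0.1938 + 3·0.1653 + 3·0.2109 + 2·0.1462 + 5·0.1247 + 7·0.1591
 = 0.3876 + 0.4959 + 0.6327 + 0.2924 + 0.6235 + 1.1137
 = 3.5458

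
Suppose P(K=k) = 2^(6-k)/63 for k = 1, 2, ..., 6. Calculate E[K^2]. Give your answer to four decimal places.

E[K^2] = Σ k^2·P(K=k)
 = 1·32/63 + 4·16/63 + 9·8/63 + 16·4/63 + 25·2/63 + 36·1/63
 = 32/63 + 64/63 + 8/7 + 64/63 + 50/63 + 4/7
 = 106/21

5.0476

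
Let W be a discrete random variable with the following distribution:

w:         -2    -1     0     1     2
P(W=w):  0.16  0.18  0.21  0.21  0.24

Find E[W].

E[W] = Σ w·P(W=w)
 = (-2)·0.16 + (-1)·0.18 + 0·0.21 + 1·0.21 + 2·0.24
 = (-0.32) + (-0.18) + 0 + 0.21 + 0.48
 = 0.19

0.19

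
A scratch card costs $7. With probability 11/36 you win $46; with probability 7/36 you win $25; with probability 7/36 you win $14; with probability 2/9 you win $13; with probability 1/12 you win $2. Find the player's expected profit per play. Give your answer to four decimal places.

E[payout] = 46·11/36 + 25·7/36 + 14·7/36 + 13·2/9 + 2·1/12
 = 253/18 + 175/36 + 49/18 + 26/9 + 1/6
 = 889/36
Net = 889/36 - 7 = 637/36

17.6944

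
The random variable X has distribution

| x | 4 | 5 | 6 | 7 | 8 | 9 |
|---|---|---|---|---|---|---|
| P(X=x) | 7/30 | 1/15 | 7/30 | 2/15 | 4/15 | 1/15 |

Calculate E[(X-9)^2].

9.8

E[(X-9)^2] = Σ (x-9)^2·P(X=x)
 = 25·7/30 + 16·1/15 + 9·7/30 + 4·2/15 + 1·4/15 + 0·1/15
 = 35/6 + 16/15 + 21/10 + 8/15 + 4/15 + 0
 = 49/5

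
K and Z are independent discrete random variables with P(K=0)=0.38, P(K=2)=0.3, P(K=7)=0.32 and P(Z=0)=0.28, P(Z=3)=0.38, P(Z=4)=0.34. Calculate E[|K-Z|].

2.876

E[|K-Z|] = Σ_k Σ_z |k-z| · P(K=k)P(Z=z)
 = 0·0.1064 + 3·0.1444 + 4·0.1292 + 2·0.084 + 1·0.114 + 2·0.102 + 7·0.0896 + 4·0.1216 + 3·0.1088
 = 0 + 0.4332 + 0.5168 + 0.168 + 0.114 + 0.204 + 0.6272 + 0.4864 + 0.3264
 = 2.876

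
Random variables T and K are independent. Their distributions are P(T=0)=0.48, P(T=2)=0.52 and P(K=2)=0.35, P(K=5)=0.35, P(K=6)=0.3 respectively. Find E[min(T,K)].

E[min(T,K)] = Σ_t Σ_k min(t,k) · P(T=t)P(K=k)
 = 0·0.168 + 0·0.168 + 0·0.144 + 2·0.182 + 2·0.182 + 2·0.156
 = 0 + 0 + 0 + 0.364 + 0.364 + 0.312
 = 1.04

1.04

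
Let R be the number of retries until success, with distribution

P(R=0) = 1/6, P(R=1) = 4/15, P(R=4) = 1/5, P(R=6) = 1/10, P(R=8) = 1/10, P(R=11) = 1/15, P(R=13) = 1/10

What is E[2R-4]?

E[2R-4] = Σ (2r-4)·P(R=r)
 = (-4)·1/6 + (-2)·4/15 + 4·1/5 + 8·1/10 + 12·1/10 + 18·1/15 + 22·1/10
 = (-2/3) + (-8/15) + 4/5 + 4/5 + 6/5 + 6/5 + 11/5
 = 5

5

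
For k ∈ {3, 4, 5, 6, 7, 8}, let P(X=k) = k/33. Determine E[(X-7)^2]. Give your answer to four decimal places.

3.5758

E[(X-7)^2] = Σ (x-7)^2·P(X=x)
 = 16·1/11 + 9·4/33 + 4·5/33 + 1·2/11 + 0·7/33 + 1·8/33
 = 16/11 + 12/11 + 20/33 + 2/11 + 0 + 8/33
 = 118/33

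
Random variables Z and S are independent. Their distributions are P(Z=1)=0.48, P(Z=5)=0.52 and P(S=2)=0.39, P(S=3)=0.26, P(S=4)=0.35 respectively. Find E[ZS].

E[ZS] = Σ_z Σ_s zs · P(Z=z)P(S=s)
 = 2·0.1872 + 3·0.1248 + 4·0.168 + 10·0.2028 + 15·0.1352 + 20·0.182
 = 0.3744 + 0.3744 + 0.672 + 2.028 + 2.028 + 3.64
 = 9.1168

9.1168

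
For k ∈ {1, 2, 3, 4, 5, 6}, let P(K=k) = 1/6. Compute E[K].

3.5

E[K] = Σ k·P(K=k)
 = 1·1/6 + 2·1/6 + 3·1/6 + 4·1/6 + 5·1/6 + 6·1/6
 = 1/6 + 1/3 + 1/2 + 2/3 + 5/6 + 1
 = 7/2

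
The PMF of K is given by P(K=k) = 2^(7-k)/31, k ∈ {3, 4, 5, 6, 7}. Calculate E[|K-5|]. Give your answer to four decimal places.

E[|K-5|] = Σ |k-5|·P(K=k)
 = 2·16/31 + 1·8/31 + 0·4/31 + 1·2/31 + 2·1/31
 = 32/31 + 8/31 + 0 + 2/31 + 2/31
 = 44/31

1.4194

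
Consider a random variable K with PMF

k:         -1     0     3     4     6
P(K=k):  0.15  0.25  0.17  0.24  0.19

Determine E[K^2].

12.36

E[K^2] = Σ k^2·P(K=k)
 = 1·0.15 + 0·0.25 + 9·0.17 + 16·0.24 + 36·0.19
 = 0.15 + 0 + 1.53 + 3.84 + 6.84
 = 12.36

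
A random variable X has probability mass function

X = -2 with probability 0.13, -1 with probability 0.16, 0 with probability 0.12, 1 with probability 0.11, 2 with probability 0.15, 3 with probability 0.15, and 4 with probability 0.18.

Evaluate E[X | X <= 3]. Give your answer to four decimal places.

P(X <= 3) = 0.13 + 0.16 + 0.12 + 0.11 + 0.15 + 0.15 = 0.82.
E[X | X <= 3] = [(-2)·0.13 + (-1)·0.16 + 0·0.12 + 1·0.11 + 2·0.15 + 3·0.15] / 0.82
 = 0.44 / 0.82
 = 22/41

0.5366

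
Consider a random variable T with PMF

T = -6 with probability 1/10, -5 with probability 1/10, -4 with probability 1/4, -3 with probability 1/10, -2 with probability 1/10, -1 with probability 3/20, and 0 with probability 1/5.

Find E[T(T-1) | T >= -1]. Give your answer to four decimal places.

0.8571

P(T >= -1) = 3/20 + 1/5 = 7/20.
E[T(T-1) | T >= -1] = [2·3/20 + 0·1/5] / (7/20)
 = 3/10 / (7/20)
 = 6/7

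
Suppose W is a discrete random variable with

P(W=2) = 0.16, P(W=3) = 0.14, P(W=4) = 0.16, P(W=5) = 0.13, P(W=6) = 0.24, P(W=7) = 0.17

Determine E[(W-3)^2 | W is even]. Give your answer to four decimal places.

4.4286

P(W is even) = 0.16 + 0.16 + 0.24 = 0.56.
E[(W-3)^2 | W is even] = [1·0.16 + 1·0.16 + 9·0.24] / 0.56
 = 2.48 / 0.56
 = 31/7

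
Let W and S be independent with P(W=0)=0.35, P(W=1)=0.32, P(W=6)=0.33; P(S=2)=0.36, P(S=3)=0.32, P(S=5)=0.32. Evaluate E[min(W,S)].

E[min(W,S)] = Σ_w Σ_s min(w,s) · P(W=w)P(S=s)
 = 0·0.126 + 0·0.112 + 0·0.112 + 1·0.1152 + 1·0.1024 + 1·0.1024 + 2·0.1188 + 3·0.1056 + 5·0.1056
 = 0 + 0 + 0 + 0.1152 + 0.1024 + 0.1024 + 0.2376 + 0.3168 + 0.528
 = 1.4024

1.4024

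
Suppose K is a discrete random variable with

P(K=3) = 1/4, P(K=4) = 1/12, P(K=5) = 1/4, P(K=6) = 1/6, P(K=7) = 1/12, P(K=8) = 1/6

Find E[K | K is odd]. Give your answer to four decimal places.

P(K is odd) = 1/4 + 1/4 + 1/12 = 7/12.
E[K | K is odd] = [3·1/4 + 5·1/4 + 7·1/12] / (7/12)
 = 31/12 / (7/12)
 = 31/7

4.4286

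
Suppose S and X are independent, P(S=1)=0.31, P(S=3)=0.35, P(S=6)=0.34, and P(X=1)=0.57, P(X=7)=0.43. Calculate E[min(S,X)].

2.032

E[min(S,X)] = Σ_s Σ_x min(s,x) · P(S=s)P(X=x)
 = 1·0.1767 + 1·0.1333 + 1·0.1995 + 3·0.1505 + 1·0.1938 + 6·0.1462
 = 0.1767 + 0.1333 + 0.1995 + 0.4515 + 0.1938 + 0.8772
 = 2.032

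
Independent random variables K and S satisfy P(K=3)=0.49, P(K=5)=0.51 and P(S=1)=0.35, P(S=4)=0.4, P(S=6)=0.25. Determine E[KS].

13.869

E[KS] = Σ_k Σ_s ks · P(K=k)P(S=s)
 = 3·0.1715 + 12·0.196 + 18·0.1225 + 5·0.1785 + 20·0.204 + 30·0.1275
 = 0.5145 + 2.352 + 2.205 + 0.8925 + 4.08 + 3.825
 = 13.869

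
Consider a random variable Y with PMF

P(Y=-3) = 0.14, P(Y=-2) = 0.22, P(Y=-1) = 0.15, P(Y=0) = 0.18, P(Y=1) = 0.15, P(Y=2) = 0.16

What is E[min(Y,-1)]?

-1.5

E[min(Y,-1)] = Σ min(y,-1)·P(Y=y)
 = (-3)·0.14 + (-2)·0.22 + (-1)·0.15 + (-1)·0.18 + (-1)·0.15 + (-1)·0.16
 = (-0.42) + (-0.44) + (-0.15) + (-0.18) + (-0.15) + (-0.16)
 = -1.5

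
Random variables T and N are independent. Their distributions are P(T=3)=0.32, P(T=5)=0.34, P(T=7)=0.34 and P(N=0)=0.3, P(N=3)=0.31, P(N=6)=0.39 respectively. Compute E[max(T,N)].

E[max(T,N)] = Σ_t Σ_n max(t,n) · P(T=t)P(N=n)
 = 3·0.096 + 3·0.0992 + 6·0.1248 + 5·0.102 + 5·0.1054 + 6·0.1326 + 7·0.102 + 7·0.1054 + 7·0.1326
 = 0.288 + 0.2976 + 0.7488 + 0.51 + 0.527 + 0.7956 + 0.714 + 0.7378 + 0.9282
 = 5.547

5.547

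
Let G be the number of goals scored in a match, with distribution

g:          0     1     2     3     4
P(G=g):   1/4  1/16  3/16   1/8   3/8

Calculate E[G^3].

E[G^3] = Σ g^3·P(G=g)
 = 0·1/4 + 1·1/16 + 8·3/16 + 27·1/8 + 64·3/8
 = 0 + 1/16 + 3/2 + 27/8 + 24
 = 463/16

28.9375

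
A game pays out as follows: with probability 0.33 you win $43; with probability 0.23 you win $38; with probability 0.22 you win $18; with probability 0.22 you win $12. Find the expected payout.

29.53

E[payout] = 43·0.33 + 38·0.23 + 18·0.22 + 12·0.22
 = 14.19 + 8.74 + 3.96 + 2.64
 = 29.53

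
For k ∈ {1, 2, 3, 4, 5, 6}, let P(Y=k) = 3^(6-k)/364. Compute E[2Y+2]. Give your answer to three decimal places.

4.984

E[2Y+2] = Σ (2y+2)·P(Y=y)
 = 4·243/364 + 6·81/364 + 8·27/364 + 10·9/364 + 12·3/364 + 14·1/364
 = 243/91 + 243/182 + 54/91 + 45/182 + 9/91 + 1/26
 = 907/182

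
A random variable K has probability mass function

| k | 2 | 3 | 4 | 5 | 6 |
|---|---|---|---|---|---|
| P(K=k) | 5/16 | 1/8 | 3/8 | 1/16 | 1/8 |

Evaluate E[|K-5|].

1.6875

E[|K-5|] = Σ |k-5|·P(K=k)
 = 3·5/16 + 2·1/8 + 1·3/8 + 0·1/16 + 1·1/8
 = 15/16 + 1/4 + 3/8 + 0 + 1/8
 = 27/16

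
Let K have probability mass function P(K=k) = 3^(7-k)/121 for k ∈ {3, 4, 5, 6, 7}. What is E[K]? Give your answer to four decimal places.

E[K] = Σ k·P(K=k)
 = 3·81/121 + 4·27/121 + 5·9/121 + 6·3/121 + 7·1/121
 = 243/121 + 108/121 + 45/121 + 18/121 + 7/121
 = 421/121

3.4793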